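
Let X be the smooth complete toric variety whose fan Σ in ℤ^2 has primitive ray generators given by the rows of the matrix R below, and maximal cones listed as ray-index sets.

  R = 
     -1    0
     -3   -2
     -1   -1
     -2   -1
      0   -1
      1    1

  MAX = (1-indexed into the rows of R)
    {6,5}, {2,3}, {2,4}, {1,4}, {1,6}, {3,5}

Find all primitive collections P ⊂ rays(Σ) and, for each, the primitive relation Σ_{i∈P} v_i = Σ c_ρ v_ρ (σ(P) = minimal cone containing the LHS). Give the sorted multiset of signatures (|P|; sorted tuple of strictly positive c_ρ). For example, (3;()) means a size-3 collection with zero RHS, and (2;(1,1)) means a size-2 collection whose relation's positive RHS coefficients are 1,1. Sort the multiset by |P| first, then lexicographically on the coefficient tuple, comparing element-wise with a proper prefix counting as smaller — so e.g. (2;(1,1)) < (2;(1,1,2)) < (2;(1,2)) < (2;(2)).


Σ has 9 primitive collections:

  • {3,6}:  v_{3} + v_{6} = 0  ⟹  sig = (2;())
  • {1,3}:  v_{1} + v_{3} = v_{4}  ⟹  sig = (2;(1))
  • {1,5}:  v_{1} + v_{5} = v_{3}  ⟹  sig = (2;(1))
  • {2,6}:  v_{2} + v_{6} = v_{4}  ⟹  sig = (2;(1))
  • {3,4}:  v_{3} + v_{4} = v_{2}  ⟹  sig = (2;(1))
  • {4,6}:  v_{4} + v_{6} = v_{1}  ⟹  sig = (2;(1))
  • {1,2}:  v_{1} + v_{2} = 2·v_{4}  ⟹  sig = (2;(2))
  • {4,5}:  v_{4} + v_{5} = 2·v_{3}  ⟹  sig = (2;(2))
  • {2,5}:  v_{2} + v_{5} = 3·v_{3}  ⟹  sig = (2;(3))

Signatures (|P|; sorted positive RHS coefficients), sorted:
{ (2;()),  (2;(1)) ×5,  (2;(2)) ×2,  (2;(3)) }


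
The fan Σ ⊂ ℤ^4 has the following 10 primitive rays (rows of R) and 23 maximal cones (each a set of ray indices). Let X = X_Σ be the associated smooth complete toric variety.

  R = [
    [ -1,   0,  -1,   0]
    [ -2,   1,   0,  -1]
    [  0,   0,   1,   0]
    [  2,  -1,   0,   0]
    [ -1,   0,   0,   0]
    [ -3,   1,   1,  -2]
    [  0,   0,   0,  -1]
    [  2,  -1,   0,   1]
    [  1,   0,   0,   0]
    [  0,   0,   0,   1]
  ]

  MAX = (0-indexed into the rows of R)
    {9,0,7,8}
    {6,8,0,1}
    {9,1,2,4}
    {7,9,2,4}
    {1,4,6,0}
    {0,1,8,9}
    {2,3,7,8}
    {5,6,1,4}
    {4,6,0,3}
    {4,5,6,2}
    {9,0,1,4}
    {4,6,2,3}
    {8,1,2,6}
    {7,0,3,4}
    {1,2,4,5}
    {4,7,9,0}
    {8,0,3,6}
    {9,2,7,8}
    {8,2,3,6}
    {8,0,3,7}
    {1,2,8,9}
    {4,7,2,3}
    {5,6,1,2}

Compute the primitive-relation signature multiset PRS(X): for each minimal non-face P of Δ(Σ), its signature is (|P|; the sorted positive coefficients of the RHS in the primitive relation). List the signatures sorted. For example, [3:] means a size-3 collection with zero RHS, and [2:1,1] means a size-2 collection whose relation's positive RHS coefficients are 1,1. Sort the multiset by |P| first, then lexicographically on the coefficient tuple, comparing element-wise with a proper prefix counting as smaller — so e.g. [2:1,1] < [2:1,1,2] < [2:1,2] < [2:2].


13 minimal non-faces of Δ(Σ) (on 10 rays):

  • {1,7}:  v_{1} + v_{7} = 0  ⟹  sig = [2:]
  • {4,8}:  v_{4} + v_{8} = 0  ⟹  sig = [2:]
  • {6,9}:  v_{6} + v_{9} = 0  ⟹  sig = [2:]
  • {0,2}:  v_{0} + v_{2} = v_{4}  ⟹  sig = [2:1]
  • {1,3}:  v_{1} + v_{3} = v_{6}  ⟹  sig = [2:1]
  • {3,9}:  v_{3} + v_{9} = v_{7}  ⟹  sig = [2:1]
  • {6,7}:  v_{6} + v_{7} = v_{3}  ⟹  sig = [2:1]
  • {5,7}:  v_{5} + v_{7} = v_{2} + v_{4} + v_{6}  ⟹  sig = [2:1,1,1]
  • {5,8}:  v_{5} + v_{8} = v_{1} + v_{2} + v_{6}  ⟹  sig = [2:1,1,1]
  • {5,9}:  v_{5} + v_{9} = v_{1} + v_{2} + v_{4}  ⟹  sig = [2:1,1,1]
  • {0,5}:  v_{0} + v_{5} = v_{1} + 2·v_{4} + v_{6}  ⟹  sig = [2:1,1,2]
  • {3,5}:  v_{3} + v_{5} = v_{2} + v_{4} + 2·v_{6}  ⟹  sig = [2:1,1,2]
  • {1,2,4,6}:  v_{1} + v_{2} + v_{4} + v_{6} = v_{5}  ⟹  sig = [4:1]

Signatures (|P|; sorted positive RHS coefficients), sorted:
{ [2:] ×3,  [2:1] ×4,  [2:1,1,1] ×3,  [2:1,1,2] ×2,  [4:1] }


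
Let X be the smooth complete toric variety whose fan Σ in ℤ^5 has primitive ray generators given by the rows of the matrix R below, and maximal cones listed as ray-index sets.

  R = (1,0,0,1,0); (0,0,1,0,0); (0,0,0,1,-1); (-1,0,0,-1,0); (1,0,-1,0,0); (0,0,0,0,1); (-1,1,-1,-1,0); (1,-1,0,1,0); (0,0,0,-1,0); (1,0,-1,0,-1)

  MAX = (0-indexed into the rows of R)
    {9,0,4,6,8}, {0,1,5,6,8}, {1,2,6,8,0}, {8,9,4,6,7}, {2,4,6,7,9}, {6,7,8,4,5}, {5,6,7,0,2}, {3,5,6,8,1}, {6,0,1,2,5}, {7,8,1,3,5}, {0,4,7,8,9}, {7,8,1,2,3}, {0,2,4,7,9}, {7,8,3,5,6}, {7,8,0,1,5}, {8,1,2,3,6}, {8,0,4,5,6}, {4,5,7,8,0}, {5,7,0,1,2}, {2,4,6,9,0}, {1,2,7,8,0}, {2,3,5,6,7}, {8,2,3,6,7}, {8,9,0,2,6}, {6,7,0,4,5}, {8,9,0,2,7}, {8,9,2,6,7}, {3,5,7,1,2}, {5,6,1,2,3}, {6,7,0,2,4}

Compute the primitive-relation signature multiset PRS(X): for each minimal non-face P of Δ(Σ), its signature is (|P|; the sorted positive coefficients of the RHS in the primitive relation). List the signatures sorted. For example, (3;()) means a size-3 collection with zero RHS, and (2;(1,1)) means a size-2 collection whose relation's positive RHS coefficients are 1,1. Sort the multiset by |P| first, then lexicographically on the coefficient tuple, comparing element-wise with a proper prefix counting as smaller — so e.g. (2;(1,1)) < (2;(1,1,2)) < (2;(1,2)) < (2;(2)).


|primitive collections| = 12. Relations:

  P = {0,3}:  v_{0} + v_{3} = 0  so sig = (2;())
  P = {5,9}:  v_{5} + v_{9} = v_{4}  so sig = (2;(1))
  P = {1,4}:  v_{1} + v_{4} = v_{0} + v_{8}  so sig = (2;(1,1))
  P = {3,4}:  v_{3} + v_{4} = v_{6} + v_{7} + v_{8}  so sig = (2;(1,1,1))
  P = {3,9}:  v_{3} + v_{9} = v_{2} + v_{6} + v_{7} + 2·v_{8}  so sig = (2;(1,1,1,2))
  P = {1,9}:  v_{1} + v_{9} = v_{0} + v_{2} + 2·v_{8}  so sig = (2;(1,1,2))
  P = {1,6,7}:  v_{1} + v_{6} + v_{7} = 0  so sig = (3;())
  P = {2,5,8}:  v_{2} + v_{5} + v_{8} = 0  so sig = (3;())
  P = {2,4,8}:  v_{2} + v_{4} + v_{8} = v_{9}  so sig = (3;(1))
  P = {2,4,5}:  v_{2} + v_{4} + v_{5} = v_{0} + v_{6} + v_{7}  so sig = (3;(1,1,1))
  P = {0,6,7,8}:  v_{0} + v_{6} + v_{7} + v_{8} = v_{4}  so sig = (4;(1))
  P = {0,6,7,9}:  v_{0} + v_{6} + v_{7} + v_{9} = v_{2} + 2·v_{4}  so sig = (4;(1,2))

Sorted signature multiset PRS(X):
    (2;())
    (2;(1))
    (2;(1,1))
    (2;(1,1,1))
    (2;(1,1,1,2))
    (2;(1,1,2))
    (3;())
    (3;())
    (3;(1))
    (3;(1,1,1))
    (4;(1))
    (4;(1,2))


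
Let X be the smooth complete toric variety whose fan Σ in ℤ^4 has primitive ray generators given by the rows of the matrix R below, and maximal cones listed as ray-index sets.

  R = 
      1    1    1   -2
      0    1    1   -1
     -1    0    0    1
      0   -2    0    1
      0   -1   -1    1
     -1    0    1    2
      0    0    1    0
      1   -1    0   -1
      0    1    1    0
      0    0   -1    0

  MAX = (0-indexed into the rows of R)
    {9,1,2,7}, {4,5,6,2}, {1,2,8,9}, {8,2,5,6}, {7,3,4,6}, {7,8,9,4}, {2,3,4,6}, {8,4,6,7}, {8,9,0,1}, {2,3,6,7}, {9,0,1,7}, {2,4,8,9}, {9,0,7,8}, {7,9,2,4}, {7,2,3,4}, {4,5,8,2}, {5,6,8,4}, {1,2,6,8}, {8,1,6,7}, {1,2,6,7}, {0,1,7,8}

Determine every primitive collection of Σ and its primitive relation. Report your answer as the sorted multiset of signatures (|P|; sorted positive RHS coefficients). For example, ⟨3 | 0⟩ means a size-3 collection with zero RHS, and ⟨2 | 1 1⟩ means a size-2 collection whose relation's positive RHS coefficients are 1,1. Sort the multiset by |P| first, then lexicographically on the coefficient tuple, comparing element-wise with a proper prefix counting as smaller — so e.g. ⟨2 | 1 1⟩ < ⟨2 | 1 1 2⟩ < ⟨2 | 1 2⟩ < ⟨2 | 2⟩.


Σ has 18 primitive collections:

  P={1,4}:  v_{1} + v_{4} = 0 ; sig = ⟨2 | 0⟩
  P={6,9}:  v_{6} + v_{9} = 0 ; sig = ⟨2 | 0⟩
  P={0,2}:  v_{0} + v_{2} = v_{1} ; sig = ⟨2 | 1⟩
  P={0,3}:  v_{0} + v_{3} = v_{6} + v_{7} ; sig = ⟨2 | 1 1⟩
  P={0,5}:  v_{0} + v_{5} = v_{6} + v_{8} ; sig = ⟨2 | 1 1⟩
  P={0,4}:  v_{0} + v_{4} = v_{7} + v_{8} + v_{9} ; sig = ⟨2 | 1 1 1⟩
  P={0,6}:  v_{0} + v_{6} = v_{1} + v_{7} + v_{8} ; sig = ⟨2 | 1 1 1⟩
  P={1,3}:  v_{1} + v_{3} = v_{2} + v_{6} + v_{7} ; sig = ⟨2 | 1 1 1⟩
  P={1,5}:  v_{1} + v_{5} = v_{2} + v_{6} + v_{8} ; sig = ⟨2 | 1 1 1⟩
  P={3,9}:  v_{3} + v_{9} = v_{2} + v_{4} + v_{7} ; sig = ⟨2 | 1 1 1⟩
  P={5,9}:  v_{5} + v_{9} = v_{2} + v_{4} + v_{8} ; sig = ⟨2 | 1 1 1⟩
  P={3,8}:  v_{3} + v_{8} = v_{4} + 2·v_{6} ; sig = ⟨2 | 1 2⟩
  P={5,7}:  v_{5} + v_{7} = v_{4} + 2·v_{6} ; sig = ⟨2 | 1 2⟩
  P={3,5}:  v_{3} + v_{5} = v_{2} + 2·v_{4} + 3·v_{6} ; sig = ⟨2 | 1 2 3⟩
  P={2,7,8}:  v_{2} + v_{7} + v_{8} = v_{6} ; sig = ⟨3 | 1⟩
  P={1,7,8,9}:  v_{1} + v_{7} + v_{8} + v_{9} = v_{0} ; sig = ⟨4 | 1⟩
  P={2,4,6,7}:  v_{2} + v_{4} + v_{6} + v_{7} = v_{3} ; sig = ⟨4 | 1⟩
  P={2,4,6,8}:  v_{2} + v_{4} + v_{6} + v_{8} = v_{5} ; sig = ⟨4 | 1⟩

Sorted signature multiset PRS(X):
{ ⟨2 | 0⟩ ×2,  ⟨2 | 1⟩,  ⟨2 | 1 1⟩ ×2,  ⟨2 | 1 1 1⟩ ×6,  ⟨2 | 1 2⟩ ×2,  ⟨2 | 1 2 3⟩,  ⟨3 | 1⟩,  ⟨4 | 1⟩ ×3 }


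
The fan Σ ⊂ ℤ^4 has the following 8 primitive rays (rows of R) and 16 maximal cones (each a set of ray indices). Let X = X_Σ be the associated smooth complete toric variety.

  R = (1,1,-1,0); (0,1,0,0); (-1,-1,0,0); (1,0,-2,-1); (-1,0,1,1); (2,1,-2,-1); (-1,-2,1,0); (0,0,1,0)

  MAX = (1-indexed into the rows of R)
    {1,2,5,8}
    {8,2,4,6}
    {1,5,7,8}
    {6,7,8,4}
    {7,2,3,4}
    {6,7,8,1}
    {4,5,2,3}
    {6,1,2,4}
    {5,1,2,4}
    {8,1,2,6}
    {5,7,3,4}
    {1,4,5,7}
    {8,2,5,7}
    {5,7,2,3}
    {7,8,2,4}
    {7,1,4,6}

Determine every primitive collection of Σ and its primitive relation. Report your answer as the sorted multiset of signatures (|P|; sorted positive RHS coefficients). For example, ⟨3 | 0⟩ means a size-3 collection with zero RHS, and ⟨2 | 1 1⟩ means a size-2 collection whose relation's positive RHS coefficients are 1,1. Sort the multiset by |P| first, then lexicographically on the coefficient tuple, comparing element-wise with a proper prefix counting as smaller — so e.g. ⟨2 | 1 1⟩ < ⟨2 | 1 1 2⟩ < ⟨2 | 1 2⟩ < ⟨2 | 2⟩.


The 9 primitive collections of Σ (r=8, n=4):

  {3,6}:  v_{3} + v_{6} = v_{4}  ⟹  sig = ⟨2 | 1⟩
  {5,6}:  v_{5} + v_{6} = v_{1}  ⟹  sig = ⟨2 | 1⟩
  {1,3}:  v_{1} + v_{3} = v_{4} + v_{5}  ⟹  sig = ⟨2 | 1 1⟩
  {3,8}:  v_{3} + v_{8} = v_{2} + v_{7}  ⟹  sig = ⟨2 | 1 1⟩
  {1,2,7}:  v_{1} + v_{2} + v_{7} = 0  ⟹  sig = ⟨3 | 0⟩
  {4,5,8}:  v_{4} + v_{5} + v_{8} = 0  ⟹  sig = ⟨3 | 0⟩
  {1,4,8}:  v_{1} + v_{4} + v_{8} = v_{6}  ⟹  sig = ⟨3 | 1⟩
  {2,6,7}:  v_{2} + v_{6} + v_{7} = v_{4} + v_{8}  ⟹  sig = ⟨3 | 1 1⟩
  {2,4,5,7}:  v_{2} + v_{4} + v_{5} + v_{7} = v_{3}  ⟹  sig = ⟨4 | 1⟩

so the primitive-relation signature multiset is
    |P|=2: 4 collections, coeffs (1), (1), (1,1), (1,1)
    |P|=3: 4 collections, coeffs (), (), (1), (1,1)
    |P|=4: 1 collection, coeffs (1)


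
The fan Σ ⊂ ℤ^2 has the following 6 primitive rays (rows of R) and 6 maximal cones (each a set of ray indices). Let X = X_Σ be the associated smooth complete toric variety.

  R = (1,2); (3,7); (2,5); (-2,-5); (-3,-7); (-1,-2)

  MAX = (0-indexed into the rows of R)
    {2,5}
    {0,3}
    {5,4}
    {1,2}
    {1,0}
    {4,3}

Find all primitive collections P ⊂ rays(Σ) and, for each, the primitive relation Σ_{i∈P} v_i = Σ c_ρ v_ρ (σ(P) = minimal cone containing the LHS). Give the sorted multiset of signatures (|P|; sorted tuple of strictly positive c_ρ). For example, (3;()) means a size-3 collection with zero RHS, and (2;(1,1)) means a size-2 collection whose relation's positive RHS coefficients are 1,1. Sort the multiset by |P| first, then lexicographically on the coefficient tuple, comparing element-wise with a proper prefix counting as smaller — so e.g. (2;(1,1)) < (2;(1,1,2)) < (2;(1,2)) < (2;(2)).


The 9 primitive collections of Σ (r=6, n=2):

  P = {0,5}:  v_{0} + v_{5} = 0 — sig = (2;())
  P = {1,4}:  v_{1} + v_{4} = 0 — sig = (2;())
  P = {2,3}:  v_{2} + v_{3} = 0 — sig = (2;())
  P = {0,2}:  v_{0} + v_{2} = v_{1} — sig = (2;(1))
  P = {0,4}:  v_{0} + v_{4} = v_{3} — sig = (2;(1))
  P = {1,3}:  v_{1} + v_{3} = v_{0} — sig = (2;(1))
  P = {1,5}:  v_{1} + v_{5} = v_{2} — sig = (2;(1))
  P = {2,4}:  v_{2} + v_{4} = v_{5} — sig = (2;(1))
  P = {3,5}:  v_{3} + v_{5} = v_{4} — sig = (2;(1))

Sorted signature multiset PRS(X):
    |P|=2: 9 collections, coeffs (), (), (), (1), (1), (1), (1), (1), (1)


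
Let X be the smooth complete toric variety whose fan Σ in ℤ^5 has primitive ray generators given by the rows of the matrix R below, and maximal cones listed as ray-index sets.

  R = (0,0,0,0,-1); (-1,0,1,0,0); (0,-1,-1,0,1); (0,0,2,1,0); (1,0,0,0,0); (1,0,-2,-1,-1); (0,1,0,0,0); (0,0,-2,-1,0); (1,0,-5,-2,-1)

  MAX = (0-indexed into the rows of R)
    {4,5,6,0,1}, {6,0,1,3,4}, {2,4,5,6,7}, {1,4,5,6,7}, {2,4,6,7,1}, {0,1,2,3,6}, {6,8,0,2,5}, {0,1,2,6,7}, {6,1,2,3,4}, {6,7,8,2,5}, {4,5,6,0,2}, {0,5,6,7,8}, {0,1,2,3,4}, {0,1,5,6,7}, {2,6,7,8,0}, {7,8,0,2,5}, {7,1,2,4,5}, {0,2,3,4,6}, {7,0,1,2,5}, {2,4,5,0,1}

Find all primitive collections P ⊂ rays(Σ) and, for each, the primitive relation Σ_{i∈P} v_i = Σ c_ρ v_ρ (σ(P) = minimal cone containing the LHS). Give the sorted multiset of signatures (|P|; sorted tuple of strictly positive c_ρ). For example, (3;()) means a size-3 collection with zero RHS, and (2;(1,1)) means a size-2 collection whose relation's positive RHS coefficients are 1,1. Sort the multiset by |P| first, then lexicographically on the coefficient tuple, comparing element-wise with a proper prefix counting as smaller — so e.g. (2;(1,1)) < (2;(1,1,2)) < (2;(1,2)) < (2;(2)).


Δ(Σ) — 9 vertices, 9 min non-faces:

  {3,7}:  v_{3} + v_{7} = 0  ⇒ sig = (2;())
  {3,5}:  v_{3} + v_{5} = v_{0} + v_{4}  ⇒ sig = (2;(1,1))
  {3,8}:  v_{3} + v_{8} = v_{0} + v_{2} + v_{5} + v_{6}  ⇒ sig = (2;(1,1,1,1))
  {4,8}:  v_{4} + v_{8} = v_{2} + 2·v_{5} + v_{6}  ⇒ sig = (2;(1,1,2))
  {1,8}:  v_{1} + v_{8} = v_{0} + 2·v_{7}  ⇒ sig = (2;(1,2))
  {0,4,7}:  v_{0} + v_{4} + v_{7} = v_{5}  ⇒ sig = (3;(1))
  {1,2,5,6}:  v_{1} + v_{2} + v_{5} + v_{6} = v_{7}  ⇒ sig = (4;(1))
  {0,1,2,4,6}:  v_{0} + v_{1} + v_{2} + v_{4} + v_{6} = 0  ⇒ sig = (5;())
  {0,2,5,6,7}:  v_{0} + v_{2} + v_{5} + v_{6} + v_{7} = v_{8}  ⇒ sig = (5;(1))

so the primitive-relation signature multiset is
    (2;())
    (2;(1,1))
    (2;(1,1,1,1))
    (2;(1,1,2))
    (2;(1,2))
    (3;(1))
    (4;(1))
    (5;())
    (5;(1))


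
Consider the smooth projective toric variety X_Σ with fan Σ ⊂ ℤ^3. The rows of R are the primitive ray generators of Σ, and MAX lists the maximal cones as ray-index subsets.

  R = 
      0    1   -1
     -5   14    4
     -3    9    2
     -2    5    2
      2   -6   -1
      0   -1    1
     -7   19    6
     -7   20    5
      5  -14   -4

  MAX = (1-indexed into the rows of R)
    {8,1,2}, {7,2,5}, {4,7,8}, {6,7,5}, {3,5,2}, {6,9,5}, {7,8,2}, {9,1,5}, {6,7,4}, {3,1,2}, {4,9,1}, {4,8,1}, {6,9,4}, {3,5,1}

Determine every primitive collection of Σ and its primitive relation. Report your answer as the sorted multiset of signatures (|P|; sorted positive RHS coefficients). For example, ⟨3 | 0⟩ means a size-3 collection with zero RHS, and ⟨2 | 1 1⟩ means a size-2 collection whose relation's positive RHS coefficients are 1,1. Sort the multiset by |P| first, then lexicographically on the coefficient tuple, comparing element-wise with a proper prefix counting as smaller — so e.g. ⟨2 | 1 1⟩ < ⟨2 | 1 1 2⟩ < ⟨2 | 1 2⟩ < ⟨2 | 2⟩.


Minimal non-faces — 16 found among 9 rays, 14 max cones:

  {1,6}:  v_{1} + v_{6} = 0  so sig = ⟨2 | 0⟩
  {2,9}:  v_{2} + v_{9} = 0  so sig = ⟨2 | 0⟩
  {1,7}:  v_{1} + v_{7} = v_{8}  so sig = ⟨2 | 1⟩
  {2,4}:  v_{2} + v_{4} = v_{7}  so sig = ⟨2 | 1⟩
  {3,4}:  v_{3} + v_{4} = v_{2}  so sig = ⟨2 | 1⟩
  {4,5}:  v_{4} + v_{5} = v_{6}  so sig = ⟨2 | 1⟩
  {5,8}:  v_{5} + v_{8} = v_{2}  so sig = ⟨2 | 1⟩
  {6,8}:  v_{6} + v_{8} = v_{7}  so sig = ⟨2 | 1⟩
  {7,9}:  v_{7} + v_{9} = v_{4}  so sig = ⟨2 | 1⟩
  {2,6}:  v_{2} + v_{6} = v_{5} + v_{7}  so sig = ⟨2 | 1 1⟩
  {3,6}:  v_{3} + v_{6} = v_{2} + v_{5}  so sig = ⟨2 | 1 1⟩
  {3,9}:  v_{3} + v_{9} = v_{1} + v_{5}  so sig = ⟨2 | 1 1⟩
  {8,9}:  v_{8} + v_{9} = v_{1} + v_{4}  so sig = ⟨2 | 1 1⟩
  {3,8}:  v_{3} + v_{8} = v_{1} + 2·v_{2}  so sig = ⟨2 | 1 2⟩
  {3,7}:  v_{3} + v_{7} = 2·v_{2}  so sig = ⟨2 | 2⟩
  {1,2,5}:  v_{1} + v_{2} + v_{5} = v_{3}  so sig = ⟨3 | 1⟩

so the primitive-relation signature multiset is
    |P|=2: 15 collections, coeffs (), (), (1), (1), (1), (1), (1), (1), (1), (1,1), (1,1), (1,1), (1,1), (1,2), (2)
    |P|=3: 1 collection, coeffs (1)


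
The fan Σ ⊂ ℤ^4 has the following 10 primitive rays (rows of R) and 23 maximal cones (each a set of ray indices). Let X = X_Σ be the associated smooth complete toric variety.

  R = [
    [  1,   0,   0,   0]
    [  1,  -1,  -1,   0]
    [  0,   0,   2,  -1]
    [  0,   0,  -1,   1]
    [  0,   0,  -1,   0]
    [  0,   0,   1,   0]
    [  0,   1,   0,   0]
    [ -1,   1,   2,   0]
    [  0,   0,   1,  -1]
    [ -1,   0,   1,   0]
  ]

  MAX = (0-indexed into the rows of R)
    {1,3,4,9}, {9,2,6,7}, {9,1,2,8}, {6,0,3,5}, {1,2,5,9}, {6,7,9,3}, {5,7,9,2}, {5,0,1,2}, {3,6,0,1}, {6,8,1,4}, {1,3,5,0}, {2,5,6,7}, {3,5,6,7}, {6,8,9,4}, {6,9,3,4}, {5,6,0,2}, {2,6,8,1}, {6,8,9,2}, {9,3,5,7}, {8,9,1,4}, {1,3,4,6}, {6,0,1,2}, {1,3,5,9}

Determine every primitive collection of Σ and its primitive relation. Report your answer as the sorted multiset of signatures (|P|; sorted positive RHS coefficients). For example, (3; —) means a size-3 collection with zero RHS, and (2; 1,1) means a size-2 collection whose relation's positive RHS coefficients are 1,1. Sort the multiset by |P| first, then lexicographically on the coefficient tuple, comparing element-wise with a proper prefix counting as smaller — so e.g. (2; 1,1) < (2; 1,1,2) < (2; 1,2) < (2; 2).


Δ(Σ) — 10 vertices, 15 min non-faces:

  • {3,8}:  v_{3} + v_{8} = 0 ; sig = (2; —)
  • {4,5}:  v_{4} + v_{5} = 0 ; sig = (2; —)
  • {0,9}:  v_{0} + v_{9} = v_{5} ; sig = (2; 1)
  • {1,7}:  v_{1} + v_{7} = v_{5} ; sig = (2; 1)
  • {2,3}:  v_{2} + v_{3} = v_{5} ; sig = (2; 1)
  • {2,4}:  v_{2} + v_{4} = v_{8} ; sig = (2; 1)
  • {5,8}:  v_{5} + v_{8} = v_{2} ; sig = (2; 1)
  • {0,4}:  v_{0} + v_{4} = v_{1} + v_{6} ; sig = (2; 1,1)
  • {4,7}:  v_{4} + v_{7} = v_{6} + v_{9} ; sig = (2; 1,1)
  • {0,8}:  v_{0} + v_{8} = v_{1} + v_{2} + v_{6} ; sig = (2; 1,1,1)
  • {7,8}:  v_{7} + v_{8} = v_{2} + v_{6} + v_{9} ; sig = (2; 1,1,1)
  • {0,7}:  v_{0} + v_{7} = 2·v_{5} + v_{6} ; sig = (2; 1,2)
  • {1,6,9}:  v_{1} + v_{6} + v_{9} = 0 ; sig = (3; —)
  • {1,5,6}:  v_{1} + v_{5} + v_{6} = v_{0} ; sig = (3; 1)
  • {5,6,9}:  v_{5} + v_{6} + v_{9} = v_{7} ; sig = (3; 1)

Sorted signature multiset PRS(X):
[(2; —), (2; —), (2; 1), (2; 1), (2; 1), (2; 1), (2; 1), (2; 1,1), (2; 1,1), (2; 1,1,1), (2; 1,1,1), (2; 1,2), (3; —), (3; 1), (3; 1)]


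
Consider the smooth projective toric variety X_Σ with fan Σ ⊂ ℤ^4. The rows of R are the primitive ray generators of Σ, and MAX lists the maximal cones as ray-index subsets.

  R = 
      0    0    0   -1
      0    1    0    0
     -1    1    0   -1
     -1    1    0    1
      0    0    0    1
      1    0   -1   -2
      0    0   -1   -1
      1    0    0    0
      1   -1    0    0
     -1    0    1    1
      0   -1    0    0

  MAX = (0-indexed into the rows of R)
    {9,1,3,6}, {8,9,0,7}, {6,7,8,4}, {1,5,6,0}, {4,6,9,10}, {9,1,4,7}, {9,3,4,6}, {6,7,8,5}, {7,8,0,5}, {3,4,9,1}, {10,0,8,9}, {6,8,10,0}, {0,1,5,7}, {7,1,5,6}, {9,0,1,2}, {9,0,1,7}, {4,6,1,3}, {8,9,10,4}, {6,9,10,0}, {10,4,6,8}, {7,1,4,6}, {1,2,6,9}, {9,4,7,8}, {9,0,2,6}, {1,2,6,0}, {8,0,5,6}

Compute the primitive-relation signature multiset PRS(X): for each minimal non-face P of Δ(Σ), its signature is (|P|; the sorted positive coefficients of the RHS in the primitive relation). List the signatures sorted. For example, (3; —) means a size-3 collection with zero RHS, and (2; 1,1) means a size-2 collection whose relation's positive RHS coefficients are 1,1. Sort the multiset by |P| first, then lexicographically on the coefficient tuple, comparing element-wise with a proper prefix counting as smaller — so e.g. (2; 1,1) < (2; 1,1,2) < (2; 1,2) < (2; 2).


23 collections generate NE(X_Σ); each relation:

  P={0,4}:  v_{0} + v_{4} = 0 — sig = (2; —)
  P={1,10}:  v_{1} + v_{10} = 0 — sig = (2; —)
  P={1,8}:  v_{1} + v_{8} = v_{7} — sig = (2; 1)
  P={2,8}:  v_{2} + v_{8} = v_{0} — sig = (2; 1)
  P={3,8}:  v_{3} + v_{8} = v_{4} — sig = (2; 1)
  P={5,9}:  v_{5} + v_{9} = v_{0} — sig = (2; 1)
  P={7,10}:  v_{7} + v_{10} = v_{8} — sig = (2; 1)
  P={2,7}:  v_{2} + v_{7} = v_{0} + v_{1} — sig = (2; 1,1)
  P={3,5}:  v_{3} + v_{5} = v_{1} + v_{6} — sig = (2; 1,1)
  P={3,7}:  v_{3} + v_{7} = v_{1} + v_{4} — sig = (2; 1,1)
  P={4,5}:  v_{4} + v_{5} = v_{6} + v_{7} — sig = (2; 1,1)
  P={0,3}:  v_{0} + v_{3} = v_{1} + v_{6} + v_{9} — sig = (2; 1,1,1)
  P={2,4}:  v_{2} + v_{4} = v_{1} + v_{6} + v_{9} — sig = (2; 1,1,1)
  P={2,10}:  v_{2} + v_{10} = v_{0} + v_{6} + v_{9} — sig = (2; 1,1,1)
  P={3,10}:  v_{3} + v_{10} = v_{4} + v_{6} + v_{9} — sig = (2; 1,1,1)
  P={5,10}:  v_{5} + v_{10} = v_{0} + v_{6} + v_{8} — sig = (2; 1,1,1)
  P={2,5}:  v_{2} + v_{5} = 2·v_{0} + v_{1} + v_{6} — sig = (2; 1,1,2)
  P={2,3}:  v_{2} + v_{3} = 2·v_{1} + 2·v_{6} + 2·v_{9} — sig = (2; 2,2,2)
  P={6,7,9}:  v_{6} + v_{7} + v_{9} = 0 — sig = (3; —)
  P={0,6,7}:  v_{0} + v_{6} + v_{7} = v_{5} — sig = (3; 1)
  P={6,8,9}:  v_{6} + v_{8} + v_{9} = v_{10} — sig = (3; 1)
  P={0,1,6,9}:  v_{0} + v_{1} + v_{6} + v_{9} = v_{2} — sig = (4; 1)
  P={1,4,6,9}:  v_{1} + v_{4} + v_{6} + v_{9} = v_{3} — sig = (4; 1)

Signatures (|P|; sorted positive RHS coefficients), sorted:
    (2; —)
    (2; —)
    (2; 1)
    (2; 1)
    (2; 1)
    (2; 1)
    (2; 1)
    (2; 1,1)
    (2; 1,1)
    (2; 1,1)
    (2; 1,1)
    (2; 1,1,1)
    (2; 1,1,1)
    (2; 1,1,1)
    (2; 1,1,1)
    (2; 1,1,1)
    (2; 1,1,2)
    (2; 2,2,2)
    (3; —)
    (3; 1)
    (3; 1)
    (4; 1)
    (4; 1)


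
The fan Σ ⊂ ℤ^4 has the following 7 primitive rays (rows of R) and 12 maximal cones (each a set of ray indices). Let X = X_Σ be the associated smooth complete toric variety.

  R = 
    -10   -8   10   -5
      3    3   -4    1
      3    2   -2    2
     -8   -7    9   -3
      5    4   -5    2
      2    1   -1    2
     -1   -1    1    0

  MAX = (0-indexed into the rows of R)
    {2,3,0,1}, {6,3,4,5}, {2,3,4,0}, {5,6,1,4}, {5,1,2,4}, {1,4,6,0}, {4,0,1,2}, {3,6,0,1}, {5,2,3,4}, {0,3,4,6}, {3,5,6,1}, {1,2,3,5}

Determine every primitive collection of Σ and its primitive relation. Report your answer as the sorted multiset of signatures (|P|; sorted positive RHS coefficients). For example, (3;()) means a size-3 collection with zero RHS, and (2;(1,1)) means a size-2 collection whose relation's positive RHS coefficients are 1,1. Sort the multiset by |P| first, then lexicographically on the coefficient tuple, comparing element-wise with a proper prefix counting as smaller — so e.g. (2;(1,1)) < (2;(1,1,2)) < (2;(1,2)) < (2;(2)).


Δ(Σ) — 7 vertices, 3 min non-faces:

  • {0,5}:  v_{0} + v_{5} = v_{3} ; sig = (2;(1))
  • {2,6}:  v_{2} + v_{6} = v_{5} ; sig = (2;(1))
  • {1,3,4}:  v_{1} + v_{3} + v_{4} = 0 ; sig = (3;())

Hence PRS(X_Σ) =
[(2;(1)), (2;(1)), (3;())]


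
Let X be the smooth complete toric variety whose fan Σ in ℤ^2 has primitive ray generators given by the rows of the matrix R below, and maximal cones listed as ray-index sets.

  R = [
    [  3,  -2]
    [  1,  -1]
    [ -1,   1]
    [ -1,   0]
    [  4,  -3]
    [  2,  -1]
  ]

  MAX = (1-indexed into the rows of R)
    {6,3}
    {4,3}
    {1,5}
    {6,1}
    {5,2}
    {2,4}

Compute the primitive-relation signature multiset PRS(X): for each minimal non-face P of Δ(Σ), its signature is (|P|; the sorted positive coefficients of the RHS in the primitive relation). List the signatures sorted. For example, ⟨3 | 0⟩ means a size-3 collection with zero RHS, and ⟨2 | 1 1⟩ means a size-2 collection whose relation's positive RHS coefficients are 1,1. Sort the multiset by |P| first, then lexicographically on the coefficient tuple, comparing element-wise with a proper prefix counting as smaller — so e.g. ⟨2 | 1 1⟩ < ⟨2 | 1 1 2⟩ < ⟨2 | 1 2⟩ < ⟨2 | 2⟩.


Δ(Σ) — 6 vertices, 9 min non-faces:

  P={2,3}:  v_{2} + v_{3} = 0 — sig = ⟨2 | 0⟩
  P={1,2}:  v_{1} + v_{2} = v_{5} — sig = ⟨2 | 1⟩
  P={1,3}:  v_{1} + v_{3} = v_{6} — sig = ⟨2 | 1⟩
  P={2,6}:  v_{2} + v_{6} = v_{1} — sig = ⟨2 | 1⟩
  P={3,5}:  v_{3} + v_{5} = v_{1} — sig = ⟨2 | 1⟩
  P={4,6}:  v_{4} + v_{6} = v_{2} — sig = ⟨2 | 1⟩
  P={1,4}:  v_{1} + v_{4} = 2·v_{2} — sig = ⟨2 | 2⟩
  P={5,6}:  v_{5} + v_{6} = 2·v_{1} — sig = ⟨2 | 2⟩
  P={4,5}:  v_{4} + v_{5} = 3·v_{2} — sig = ⟨2 | 3⟩

Sorted signature multiset PRS(X):
    ⟨2 | 0⟩
    ⟨2 | 1⟩
    ⟨2 | 1⟩
    ⟨2 | 1⟩
    ⟨2 | 1⟩
    ⟨2 | 1⟩
    ⟨2 | 2⟩
    ⟨2 | 2⟩
    ⟨2 | 3⟩


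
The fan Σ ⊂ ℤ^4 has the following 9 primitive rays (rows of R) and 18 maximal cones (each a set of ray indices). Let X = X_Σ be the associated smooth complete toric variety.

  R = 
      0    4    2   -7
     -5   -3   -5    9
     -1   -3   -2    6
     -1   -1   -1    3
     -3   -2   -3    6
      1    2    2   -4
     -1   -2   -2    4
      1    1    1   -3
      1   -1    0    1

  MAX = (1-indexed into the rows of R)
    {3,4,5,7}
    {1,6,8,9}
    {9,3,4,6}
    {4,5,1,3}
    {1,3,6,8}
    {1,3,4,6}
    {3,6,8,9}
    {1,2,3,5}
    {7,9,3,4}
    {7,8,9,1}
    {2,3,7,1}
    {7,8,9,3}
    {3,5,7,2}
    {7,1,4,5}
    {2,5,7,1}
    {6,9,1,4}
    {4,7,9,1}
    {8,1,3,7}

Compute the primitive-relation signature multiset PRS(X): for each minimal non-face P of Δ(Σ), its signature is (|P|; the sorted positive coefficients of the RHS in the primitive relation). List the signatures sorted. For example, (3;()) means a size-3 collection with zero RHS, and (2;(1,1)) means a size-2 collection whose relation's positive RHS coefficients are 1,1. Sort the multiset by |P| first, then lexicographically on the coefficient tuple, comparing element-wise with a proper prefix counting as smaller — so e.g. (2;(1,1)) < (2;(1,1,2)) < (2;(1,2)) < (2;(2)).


12 minimal non-faces of Δ(Σ) (on 9 rays):

  {4,8}:  v_{4} + v_{8} = 0  so sig = (2;())
  {6,7}:  v_{6} + v_{7} = 0  so sig = (2;())
  {2,9}:  v_{2} + v_{9} = v_{5} + v_{7}  so sig = (2;(1,1))
  {5,9}:  v_{5} + v_{9} = v_{4} + v_{7}  so sig = (2;(1,1))
  {2,6}:  v_{2} + v_{6} = v_{1} + v_{3} + v_{5}  so sig = (2;(1,1,1))
  {5,6}:  v_{5} + v_{6} = v_{1} + v_{3} + v_{4}  so sig = (2;(1,1,1))
  {5,8}:  v_{5} + v_{8} = v_{1} + v_{3} + v_{7}  so sig = (2;(1,1,1))
  {2,4}:  v_{2} + v_{4} = 2·v_{5}  so sig = (2;(2))
  {2,8}:  v_{2} + v_{8} = 2·v_{1} + 2·v_{3} + 2·v_{7}  so sig = (2;(2,2,2))
  {1,3,9}:  v_{1} + v_{3} + v_{9} = 0  so sig = (3;())
  {1,3,4,7}:  v_{1} + v_{3} + v_{4} + v_{7} = v_{5}  so sig = (4;(1))
  {1,3,5,7}:  v_{1} + v_{3} + v_{5} + v_{7} = v_{2}  so sig = (4;(1))

so the primitive-relation signature multiset is
{ (2;()) ×2,  (2;(1,1)) ×2,  (2;(1,1,1)) ×3,  (2;(2)),  (2;(2,2,2)),  (3;()),  (4;(1)) ×2 }


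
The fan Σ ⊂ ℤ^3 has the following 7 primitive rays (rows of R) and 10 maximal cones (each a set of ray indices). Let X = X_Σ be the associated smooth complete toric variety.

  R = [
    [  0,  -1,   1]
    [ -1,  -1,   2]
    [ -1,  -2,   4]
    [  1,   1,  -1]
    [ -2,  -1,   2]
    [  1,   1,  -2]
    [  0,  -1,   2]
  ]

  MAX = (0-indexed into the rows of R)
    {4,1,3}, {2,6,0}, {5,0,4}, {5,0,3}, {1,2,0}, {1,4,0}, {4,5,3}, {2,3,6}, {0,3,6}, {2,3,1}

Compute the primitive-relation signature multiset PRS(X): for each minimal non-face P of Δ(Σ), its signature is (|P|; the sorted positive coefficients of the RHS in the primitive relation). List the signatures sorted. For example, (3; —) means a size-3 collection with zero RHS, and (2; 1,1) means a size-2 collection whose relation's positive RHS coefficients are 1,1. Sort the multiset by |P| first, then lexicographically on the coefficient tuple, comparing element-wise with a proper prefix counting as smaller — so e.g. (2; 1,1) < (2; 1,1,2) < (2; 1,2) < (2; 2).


Σ has 9 primitive collections:

  {1,5}:  v_{1} + v_{5} = 0  ⇒ sig = (2; —)
  {1,6}:  v_{1} + v_{6} = v_{2}  ⇒ sig = (2; 1)
  {2,5}:  v_{2} + v_{5} = v_{6}  ⇒ sig = (2; 1)
  {5,6}:  v_{5} + v_{6} = v_{0} + v_{3}  ⇒ sig = (2; 1,1)
  {4,6}:  v_{4} + v_{6} = 2·v_{1}  ⇒ sig = (2; 2)
  {2,4}:  v_{2} + v_{4} = 3·v_{1}  ⇒ sig = (2; 3)
  {0,1,3}:  v_{0} + v_{1} + v_{3} = v_{6}  ⇒ sig = (3; 1)
  {0,3,4}:  v_{0} + v_{3} + v_{4} = v_{1}  ⇒ sig = (3; 1)
  {0,2,3}:  v_{0} + v_{2} + v_{3} = 2·v_{6}  ⇒ sig = (3; 2)

Sorted signature multiset PRS(X):
[(2; —), (2; 1), (2; 1), (2; 1,1), (2; 2), (2; 3), (3; 1), (3; 1), (3; 2)]


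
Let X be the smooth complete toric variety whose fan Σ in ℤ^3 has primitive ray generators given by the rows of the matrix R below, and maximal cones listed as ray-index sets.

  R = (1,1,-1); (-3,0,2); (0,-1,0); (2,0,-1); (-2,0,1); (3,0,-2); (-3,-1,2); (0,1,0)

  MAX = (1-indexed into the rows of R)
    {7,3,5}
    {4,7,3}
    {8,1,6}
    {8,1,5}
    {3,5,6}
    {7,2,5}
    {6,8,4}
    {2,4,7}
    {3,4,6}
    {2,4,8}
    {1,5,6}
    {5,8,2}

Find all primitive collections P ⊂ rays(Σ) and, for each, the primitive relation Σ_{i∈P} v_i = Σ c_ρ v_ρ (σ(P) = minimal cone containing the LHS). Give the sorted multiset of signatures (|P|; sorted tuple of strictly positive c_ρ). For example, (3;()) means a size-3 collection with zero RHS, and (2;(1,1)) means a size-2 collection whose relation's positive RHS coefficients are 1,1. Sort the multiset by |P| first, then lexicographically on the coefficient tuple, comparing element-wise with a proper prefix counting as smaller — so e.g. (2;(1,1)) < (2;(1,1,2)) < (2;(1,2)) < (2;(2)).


Δ(Σ) — 8 vertices, 11 min non-faces:

  P = {2,6}:  v_{2} + v_{6} = 0  ⟹  sig = (2;())
  P = {3,8}:  v_{3} + v_{8} = 0  ⟹  sig = (2;())
  P = {4,5}:  v_{4} + v_{5} = 0  ⟹  sig = (2;())
  P = {1,7}:  v_{1} + v_{7} = v_{5}  ⟹  sig = (2;(1))
  P = {2,3}:  v_{2} + v_{3} = v_{7}  ⟹  sig = (2;(1))
  P = {6,7}:  v_{6} + v_{7} = v_{3}  ⟹  sig = (2;(1))
  P = {7,8}:  v_{7} + v_{8} = v_{2}  ⟹  sig = (2;(1))
  P = {1,2}:  v_{1} + v_{2} = v_{5} + v_{8}  ⟹  sig = (2;(1,1))
  P = {1,3}:  v_{1} + v_{3} = v_{5} + v_{6}  ⟹  sig = (2;(1,1))
  P = {1,4}:  v_{1} + v_{4} = v_{6} + v_{8}  ⟹  sig = (2;(1,1))
  P = {5,6,8}:  v_{5} + v_{6} + v_{8} = v_{1}  ⟹  sig = (3;(1))

Hence PRS(X_Σ) =
    |P|=2: 10 collections, coeffs (), (), (), (1), (1), (1), (1), (1,1), (1,1), (1,1)
    |P|=3: 1 collection, coeffs (1)


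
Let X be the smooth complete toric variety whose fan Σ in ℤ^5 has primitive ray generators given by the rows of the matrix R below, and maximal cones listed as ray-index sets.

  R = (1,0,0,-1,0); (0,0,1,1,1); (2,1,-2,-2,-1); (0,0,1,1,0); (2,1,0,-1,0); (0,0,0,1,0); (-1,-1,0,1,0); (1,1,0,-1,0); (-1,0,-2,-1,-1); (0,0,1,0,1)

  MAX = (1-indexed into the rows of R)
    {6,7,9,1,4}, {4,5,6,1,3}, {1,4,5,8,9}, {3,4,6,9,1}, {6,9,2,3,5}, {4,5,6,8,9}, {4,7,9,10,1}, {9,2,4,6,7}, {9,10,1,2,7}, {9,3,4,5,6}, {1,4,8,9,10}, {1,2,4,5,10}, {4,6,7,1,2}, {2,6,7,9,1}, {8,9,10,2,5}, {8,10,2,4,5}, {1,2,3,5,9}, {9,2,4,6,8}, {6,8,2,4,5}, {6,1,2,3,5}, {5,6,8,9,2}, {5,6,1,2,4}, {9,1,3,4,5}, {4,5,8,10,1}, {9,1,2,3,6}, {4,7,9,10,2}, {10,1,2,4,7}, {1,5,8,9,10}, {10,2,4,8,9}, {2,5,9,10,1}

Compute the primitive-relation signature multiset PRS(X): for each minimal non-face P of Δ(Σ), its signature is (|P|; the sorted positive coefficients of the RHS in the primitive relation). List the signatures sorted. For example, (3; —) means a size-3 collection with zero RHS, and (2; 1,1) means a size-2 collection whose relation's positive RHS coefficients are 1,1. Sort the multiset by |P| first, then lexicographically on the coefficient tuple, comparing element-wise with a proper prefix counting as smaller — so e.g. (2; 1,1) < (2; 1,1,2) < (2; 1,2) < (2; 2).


Σ has 13 primitive collections:

  P = {7,8}:  v_{7} + v_{8} = 0  so sig = (2; —)
  P = {6,10}:  v_{6} + v_{10} = v_{2}  so sig = (2; 1)
  P = {5,7}:  v_{5} + v_{7} = v_{1} + v_{6}  so sig = (2; 1,1)
  P = {3,10}:  v_{3} + v_{10} = v_{1} + v_{2} + v_{5} + v_{9}  so sig = (2; 1,1,1,1)
  P = {3,8}:  v_{3} + v_{8} = 2·v_{5} + v_{9}  so sig = (2; 1,2)
  P = {3,7}:  v_{3} + v_{7} = 2·v_{1} + 2·v_{6} + v_{9}  so sig = (2; 1,2,2)
  P = {1,6,8}:  v_{1} + v_{6} + v_{8} = v_{5}  so sig = (3; 1)
  P = {1,2,8}:  v_{1} + v_{2} + v_{8} = v_{5} + v_{10}  so sig = (3; 1,1)
  P = {2,3,4}:  v_{2} + v_{3} + v_{4} = v_{5} + v_{6}  so sig = (3; 1,1)
  P = {1,2,4,9}:  v_{1} + v_{2} + v_{4} + v_{9} = 0  so sig = (4; —)
  P = {1,5,6,9}:  v_{1} + v_{5} + v_{6} + v_{9} = v_{3}  so sig = (4; 1)
  P = {4,5,9,10}:  v_{4} + v_{5} + v_{9} + v_{10} = v_{8}  so sig = (4; 1)
  P = {2,4,5,9}:  v_{2} + v_{4} + v_{5} + v_{9} = v_{6} + v_{8}  so sig = (4; 1,1)

Signatures (|P|; sorted positive RHS coefficients), sorted:
    |P|=2: 6 collections, coeffs (), (1), (1,1), (1,1,1,1), (1,2), (1,2,2)
    |P|=3: 3 collections, coeffs (1), (1,1), (1,1)
    |P|=4: 4 collections, coeffs (), (1), (1), (1,1)


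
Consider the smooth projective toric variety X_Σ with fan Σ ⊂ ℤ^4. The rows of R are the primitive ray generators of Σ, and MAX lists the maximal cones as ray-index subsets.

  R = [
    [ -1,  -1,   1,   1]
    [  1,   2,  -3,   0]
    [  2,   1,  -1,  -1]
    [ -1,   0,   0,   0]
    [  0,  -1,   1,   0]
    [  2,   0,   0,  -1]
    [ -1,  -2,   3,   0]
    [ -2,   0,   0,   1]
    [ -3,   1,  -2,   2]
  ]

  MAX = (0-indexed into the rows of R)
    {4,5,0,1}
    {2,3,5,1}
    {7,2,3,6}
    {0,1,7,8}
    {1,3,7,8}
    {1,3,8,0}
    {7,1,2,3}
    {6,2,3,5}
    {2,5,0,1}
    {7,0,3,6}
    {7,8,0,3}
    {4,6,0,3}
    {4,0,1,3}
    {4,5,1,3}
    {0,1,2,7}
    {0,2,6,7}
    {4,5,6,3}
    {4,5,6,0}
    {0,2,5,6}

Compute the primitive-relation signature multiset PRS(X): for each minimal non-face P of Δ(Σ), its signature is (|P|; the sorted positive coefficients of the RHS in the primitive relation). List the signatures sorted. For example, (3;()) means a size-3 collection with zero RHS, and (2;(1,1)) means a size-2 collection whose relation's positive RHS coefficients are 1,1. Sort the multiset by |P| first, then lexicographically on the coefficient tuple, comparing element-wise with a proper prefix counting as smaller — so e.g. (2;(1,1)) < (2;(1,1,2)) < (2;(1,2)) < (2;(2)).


Primitive collections (11):

  P = {1,6}:  v_{1} + v_{6} = 0  ⟹  sig = (2;())
  P = {5,7}:  v_{5} + v_{7} = 0  ⟹  sig = (2;())
  P = {2,4}:  v_{2} + v_{4} = v_{5}  ⟹  sig = (2;(1))
  P = {2,8}:  v_{2} + v_{8} = v_{1} + v_{7}  ⟹  sig = (2;(1,1))
  P = {4,7}:  v_{4} + v_{7} = v_{0} + v_{3}  ⟹  sig = (2;(1,1))
  P = {5,8}:  v_{5} + v_{8} = v_{0} + v_{1} + v_{3}  ⟹  sig = (2;(1,1,1))
  P = {6,8}:  v_{6} + v_{8} = v_{0} + v_{3} + v_{7}  ⟹  sig = (2;(1,1,1))
  P = {4,8}:  v_{4} + v_{8} = 2·v_{0} + v_{1} + 2·v_{3}  ⟹  sig = (2;(1,2,2))
  P = {0,2,3}:  v_{0} + v_{2} + v_{3} = 0  ⟹  sig = (3;())
  P = {0,3,5}:  v_{0} + v_{3} + v_{5} = v_{4}  ⟹  sig = (3;(1))
  P = {0,1,3,7}:  v_{0} + v_{1} + v_{3} + v_{7} = v_{8}  ⟹  sig = (4;(1))

Signatures (|P|; sorted positive RHS coefficients), sorted:
[(2;()), (2;()), (2;(1)), (2;(1,1)), (2;(1,1)), (2;(1,1,1)), (2;(1,1,1)), (2;(1,2,2)), (3;()), (3;(1)), (4;(1))]


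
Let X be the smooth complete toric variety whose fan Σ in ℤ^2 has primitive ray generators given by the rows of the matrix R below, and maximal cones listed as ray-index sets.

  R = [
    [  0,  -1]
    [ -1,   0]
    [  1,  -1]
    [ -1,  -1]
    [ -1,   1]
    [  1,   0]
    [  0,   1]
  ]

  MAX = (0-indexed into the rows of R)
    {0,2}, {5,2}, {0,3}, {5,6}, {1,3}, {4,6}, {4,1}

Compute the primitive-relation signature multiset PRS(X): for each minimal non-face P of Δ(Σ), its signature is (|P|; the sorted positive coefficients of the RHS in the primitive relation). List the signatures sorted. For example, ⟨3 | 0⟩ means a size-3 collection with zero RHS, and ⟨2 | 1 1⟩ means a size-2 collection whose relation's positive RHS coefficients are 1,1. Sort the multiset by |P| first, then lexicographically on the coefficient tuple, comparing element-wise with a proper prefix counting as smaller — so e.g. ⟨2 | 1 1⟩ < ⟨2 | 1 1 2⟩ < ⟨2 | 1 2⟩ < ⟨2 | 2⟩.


Σ has 14 primitive collections:

  P = {0,6}:  v_{0} + v_{6} = 0  →  sig = ⟨2 | 0⟩
  P = {1,5}:  v_{1} + v_{5} = 0  →  sig = ⟨2 | 0⟩
  P = {2,4}:  v_{2} + v_{4} = 0  →  sig = ⟨2 | 0⟩
  P = {0,1}:  v_{0} + v_{1} = v_{3}  →  sig = ⟨2 | 1⟩
  P = {0,4}:  v_{0} + v_{4} = v_{1}  →  sig = ⟨2 | 1⟩
  P = {0,5}:  v_{0} + v_{5} = v_{2}  →  sig = ⟨2 | 1⟩
  P = {1,2}:  v_{1} + v_{2} = v_{0}  →  sig = ⟨2 | 1⟩
  P = {1,6}:  v_{1} + v_{6} = v_{4}  →  sig = ⟨2 | 1⟩
  P = {2,6}:  v_{2} + v_{6} = v_{5}  →  sig = ⟨2 | 1⟩
  P = {3,5}:  v_{3} + v_{5} = v_{0}  →  sig = ⟨2 | 1⟩
  P = {3,6}:  v_{3} + v_{6} = v_{1}  →  sig = ⟨2 | 1⟩
  P = {4,5}:  v_{4} + v_{5} = v_{6}  →  sig = ⟨2 | 1⟩
  P = {2,3}:  v_{2} + v_{3} = 2·v_{0}  →  sig = ⟨2 | 2⟩
  P = {3,4}:  v_{3} + v_{4} = 2·v_{1}  →  sig = ⟨2 | 2⟩

Sorted signature multiset PRS(X):
{ ⟨2 | 0⟩ ×3,  ⟨2 | 1⟩ ×9,  ⟨2 | 2⟩ ×2 }


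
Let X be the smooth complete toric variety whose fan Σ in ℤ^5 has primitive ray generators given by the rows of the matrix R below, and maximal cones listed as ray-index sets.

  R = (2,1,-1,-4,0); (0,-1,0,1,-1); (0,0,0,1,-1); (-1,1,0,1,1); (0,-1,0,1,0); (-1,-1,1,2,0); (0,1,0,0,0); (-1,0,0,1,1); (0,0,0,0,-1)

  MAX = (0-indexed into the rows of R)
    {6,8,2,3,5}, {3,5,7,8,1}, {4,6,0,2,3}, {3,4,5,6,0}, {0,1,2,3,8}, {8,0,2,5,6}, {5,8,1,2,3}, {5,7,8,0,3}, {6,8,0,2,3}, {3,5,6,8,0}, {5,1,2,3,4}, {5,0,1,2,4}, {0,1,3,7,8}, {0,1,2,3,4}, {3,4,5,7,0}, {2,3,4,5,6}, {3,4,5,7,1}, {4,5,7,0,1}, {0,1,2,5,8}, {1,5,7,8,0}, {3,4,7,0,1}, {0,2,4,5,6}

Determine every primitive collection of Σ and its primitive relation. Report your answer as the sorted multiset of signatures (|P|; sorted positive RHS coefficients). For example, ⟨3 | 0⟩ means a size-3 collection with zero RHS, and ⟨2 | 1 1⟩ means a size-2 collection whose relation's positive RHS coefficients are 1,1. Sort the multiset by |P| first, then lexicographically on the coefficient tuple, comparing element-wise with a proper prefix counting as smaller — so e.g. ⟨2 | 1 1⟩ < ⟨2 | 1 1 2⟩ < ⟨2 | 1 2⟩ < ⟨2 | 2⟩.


6 minimal non-faces of Δ(Σ) (on 9 rays):

  • {1,6}:  v_{1} + v_{6} = v_{2}  ⇒ sig = ⟨2 | 1⟩
  • {4,8}:  v_{4} + v_{8} = v_{1}  ⇒ sig = ⟨2 | 1⟩
  • {6,7}:  v_{6} + v_{7} = v_{3}  ⇒ sig = ⟨2 | 1⟩
  • {2,7}:  v_{2} + v_{7} = v_{1} + v_{3}  ⇒ sig = ⟨2 | 1 1⟩
  • {0,1,3,5}:  v_{0} + v_{1} + v_{3} + v_{5} = 0  ⇒ sig = ⟨4 | 0⟩
  • {0,2,3,5}:  v_{0} + v_{2} + v_{3} + v_{5} = v_{6}  ⇒ sig = ⟨4 | 1⟩

Hence PRS(X_Σ) =
{ ⟨2 | 1⟩ ×3,  ⟨2 | 1 1⟩,  ⟨4 | 0⟩,  ⟨4 | 1⟩ }


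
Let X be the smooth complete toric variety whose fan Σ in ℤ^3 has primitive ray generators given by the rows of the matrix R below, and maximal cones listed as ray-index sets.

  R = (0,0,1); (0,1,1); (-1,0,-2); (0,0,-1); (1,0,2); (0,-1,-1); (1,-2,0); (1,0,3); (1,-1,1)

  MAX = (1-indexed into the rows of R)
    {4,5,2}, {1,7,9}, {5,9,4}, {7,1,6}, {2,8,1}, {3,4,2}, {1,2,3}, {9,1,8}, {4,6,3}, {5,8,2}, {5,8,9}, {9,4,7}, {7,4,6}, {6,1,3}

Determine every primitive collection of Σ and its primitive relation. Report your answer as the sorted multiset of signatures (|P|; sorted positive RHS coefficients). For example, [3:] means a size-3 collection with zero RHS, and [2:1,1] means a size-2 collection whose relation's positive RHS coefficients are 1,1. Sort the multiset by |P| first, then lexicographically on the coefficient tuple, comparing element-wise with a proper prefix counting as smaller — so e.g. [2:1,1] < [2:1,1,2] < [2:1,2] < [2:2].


Primitive collections (15):

  • {1,4}:  v_{1} + v_{4} = 0  so sig = [2:]
  • {2,6}:  v_{2} + v_{6} = 0  so sig = [2:]
  • {3,5}:  v_{3} + v_{5} = 0  so sig = [2:]
  • {1,5}:  v_{1} + v_{5} = v_{8}  so sig = [2:1]
  • {2,7}:  v_{2} + v_{7} = v_{9}  so sig = [2:1]
  • {2,9}:  v_{2} + v_{9} = v_{5}  so sig = [2:1]
  • {3,8}:  v_{3} + v_{8} = v_{1}  so sig = [2:1]
  • {3,9}:  v_{3} + v_{9} = v_{6}  so sig = [2:1]
  • {4,8}:  v_{4} + v_{8} = v_{5}  so sig = [2:1]
  • {5,6}:  v_{5} + v_{6} = v_{9}  so sig = [2:1]
  • {6,9}:  v_{6} + v_{9} = v_{7}  so sig = [2:1]
  • {6,8}:  v_{6} + v_{8} = v_{1} + v_{9}  so sig = [2:1,1]
  • {7,8}:  v_{7} + v_{8} = v_{1} + 2·v_{9}  so sig = [2:1,2]
  • {3,7}:  v_{3} + v_{7} = 2·v_{6}  so sig = [2:2]
  • {5,7}:  v_{5} + v_{7} = 2·v_{9}  so sig = [2:2]

Sorted signature multiset PRS(X):
[[2:], [2:], [2:], [2:1], [2:1], [2:1], [2:1], [2:1], [2:1], [2:1], [2:1], [2:1,1], [2:1,2], [2:2], [2:2]]
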